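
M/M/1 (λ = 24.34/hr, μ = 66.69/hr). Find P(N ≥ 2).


ρ = 24.34/66.69 = 0.3650
P(N ≥ n) = ρ^n = 0.3650^2 = 0.133205

Final: 0.133205


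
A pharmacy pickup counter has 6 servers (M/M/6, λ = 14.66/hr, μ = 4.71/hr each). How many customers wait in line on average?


a = λ/μ = 3.1125; ρ = a/6 = 0.5188
P₀ = 0.043571
Lq = P₀·a^c·ρ / (c!·(1−ρ)²) = 0.043571·909.23968·0.5188/(720·0.23160)
= 0.12325

Final: 0.12325


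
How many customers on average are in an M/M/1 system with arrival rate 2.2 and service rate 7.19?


ρ = λ/μ = 2.2/7.19 = 0.3060
L = ρ/(1−ρ) = 0.3060/(1 − 0.3060) = 0.3060/0.6940 = 0.4409

Final: 0.4409


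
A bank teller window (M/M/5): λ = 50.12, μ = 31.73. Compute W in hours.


a = 1.5796; ρ = 0.3159; P₀ = 0.205628
Lq = P₀·a^c·ρ/(c!(1−ρ)²) = 0.01138
Wq = Lq/λ = 0.01138/50.12 = 0.0002270 hr
W = Wq + 1/μ = 0.0002270 + 0.03152 = 0.03174 hr

Final: 0.03174 hr


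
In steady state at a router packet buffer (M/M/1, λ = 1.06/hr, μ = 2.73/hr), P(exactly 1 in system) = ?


ρ = 1.06/2.73 = 0.3883
P_n = (1−ρ)·ρ^n = (1 − 0.3883)·0.3883^1 = 0.6117·0.388278 = 0.237518

Final: 0.237518


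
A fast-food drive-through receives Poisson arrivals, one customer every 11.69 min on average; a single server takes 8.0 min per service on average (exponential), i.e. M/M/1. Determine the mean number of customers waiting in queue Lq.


λ = 60/11.69 = 5.1326 /hr
μ = 60/8.0 = 7.5000 /hr
ρ = λ/μ = 5.1326/7.5000 = 0.6843
Lq = ρ²/(1−ρ) = 0.4683/0.3157 = 1.4837

Final: 1.4837


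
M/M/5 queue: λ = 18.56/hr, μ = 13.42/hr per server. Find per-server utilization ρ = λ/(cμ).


ρ = λ/(cμ) = 18.56/(5·13.42) = 18.56/67.10 = 0.2766

Final: 0.2766


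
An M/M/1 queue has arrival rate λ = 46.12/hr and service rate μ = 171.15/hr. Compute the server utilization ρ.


ρ = λ/μ = 46.12/171.15 = 0.2695

Final: 0.2695


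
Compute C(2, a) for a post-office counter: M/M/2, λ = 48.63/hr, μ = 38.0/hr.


a = λ/μ = 1.2797; ρ = a/2 = 0.6399
P₀ = 0.219610 (from M/M/c formula)
C(c,a) = [a^c/(c!(1−ρ))]·P₀ = [1.63773/(2·0.3601)]·0.219610
= 2.27379·0.219610 = 0.499347

Final: 0.499347


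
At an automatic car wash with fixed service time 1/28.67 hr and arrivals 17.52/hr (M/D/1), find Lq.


ρ = 17.52/28.67 = 0.6111
M/D/1: Lq = ρ²/(2(1−ρ)) = 0.3734/(2·0.3889) = 0.48010

Final: 0.48010


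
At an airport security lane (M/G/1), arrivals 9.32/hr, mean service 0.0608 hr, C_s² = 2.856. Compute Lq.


ρ = λ·E[S] = 9.32·0.0608 = 0.5667
Lq = ρ²(1+C_s²)/(2(1−ρ)) = 0.3211·(1+2.856)/(2·0.4333)
= 0.3211·3.8560/0.8667 = 1.42861

Final: 1.42861


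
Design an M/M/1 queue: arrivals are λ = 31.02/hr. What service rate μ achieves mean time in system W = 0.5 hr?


W = 1/(μ−λ) ⇒ μ − λ = 1/W = 1/0.5 = 2.0000
μ = λ + 1/W = 31.02 + 2.0000 = 33.0200 per hr

Final: 33.0200 /hr


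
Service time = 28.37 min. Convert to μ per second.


μ = 1/(service time) in consistent units.
1 second = 0.0166667 min, so μ = 0.0166667/28.37 = 0.0005875 per second

Final: 0.0005875 /sec


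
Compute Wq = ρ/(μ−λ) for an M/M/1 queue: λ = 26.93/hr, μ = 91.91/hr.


ρ = 26.93/91.91 = 0.2930
Wq = ρ/(μ−λ) = 0.2930/(91.91 − 26.93) = 0.2930/64.98 = 0.004509 hr

Final: 0.004509 hr


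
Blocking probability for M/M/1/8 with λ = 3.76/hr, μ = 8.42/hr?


ρ = λ/μ = 3.76/8.42 = 0.4466
P_K = (1−ρ)ρ^K/(1−ρ^(K+1)) = (0.5534·0.001581)/(1 − 0.0007061)
= 0.0008751/0.999294 = 0.0008758

Final: 0.0008758


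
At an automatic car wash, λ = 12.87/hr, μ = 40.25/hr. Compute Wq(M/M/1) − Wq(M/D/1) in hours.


ρ = 12.87/40.25 = 0.3198
Wq(M/M/1) = ρ/(μ−λ) = 0.3198/27.38 = 0.01168 hr
Wq(M/D/1) = ρ/(2(μ−λ)) = 0.005839 hr
Savings = 0.01168 − 0.005839 = 0.005839 hr

Final: 0.005839 hr


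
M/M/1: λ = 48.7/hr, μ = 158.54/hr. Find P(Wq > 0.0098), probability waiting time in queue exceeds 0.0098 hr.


ρ = 48.7/158.54 = 0.3072
P(Wq > t) = ρ·e^{−(μ−λ)t} = 0.3072·e^{−1.0764}
= 0.3072·0.340809 = 0.104689

Final: 0.104689


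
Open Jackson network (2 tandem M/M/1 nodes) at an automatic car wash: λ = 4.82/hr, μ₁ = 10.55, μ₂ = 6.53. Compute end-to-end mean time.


Each node sees arrival rate λ = 4.82/hr (tandem ⇒ throughput preserved).
W₁ = 1/(μ₁−λ) = 1/(10.55−4.82) = 0.17452 hr
W₂ = 1/(μ₂−λ) = 1/(6.53−4.82) = 0.58480 hr
W_total = W₁ + W₂ = 0.17452 + 0.58480 = 0.75932 hr

Final: 0.75932 hr


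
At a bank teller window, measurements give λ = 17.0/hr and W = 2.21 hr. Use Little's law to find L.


L = λW = 17.0·2.21 = 37.5700

Final: 37.5700


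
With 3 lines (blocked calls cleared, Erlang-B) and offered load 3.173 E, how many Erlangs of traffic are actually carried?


B(3,3.173) = 0.366401 (Erlang-B)
Carried load = a(1 − B) = 3.173·(1 − 0.366401) = 3.173·0.633599 = 2.0104 E

Final: 2.0104 Erlangs


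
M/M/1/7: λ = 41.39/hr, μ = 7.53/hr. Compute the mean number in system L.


ρ = 41.39/7.53 = 5.4967
L = ρ[1 − (K+1)ρ^K + Kρ^(K+1)] / [(1−ρ)(1−ρ^(K+1))]
Numerator: 5.4967·(1 − 8·151601.378877 + 7·833304.259191) = 25396419.101157
Denominator: (-4.4967)·(-833303.259191) = 3747098.055273
L = 25396419.101157/3747098.055273 = 6.7776

Final: 6.7776


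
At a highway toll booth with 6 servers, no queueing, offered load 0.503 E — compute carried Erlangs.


B(6,0.503) = 0.00001360 (Erlang-B)
Carried load = a(1 − B) = 0.503·(1 − 0.00001360) = 0.503·0.999986 = 0.5030 E

Final: 0.5030 Erlangs


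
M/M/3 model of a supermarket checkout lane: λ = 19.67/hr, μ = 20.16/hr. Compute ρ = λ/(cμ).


ρ = λ/(cμ) = 19.67/(3·20.16) = 19.67/60.48 = 0.3252

Final: 0.3252


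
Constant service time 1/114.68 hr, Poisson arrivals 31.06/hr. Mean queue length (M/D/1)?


ρ = 31.06/114.68 = 0.2708
M/D/1: Lq = ρ²/(2(1−ρ)) = 0.07335/(2·0.7292) = 0.05030

Final: 0.05030


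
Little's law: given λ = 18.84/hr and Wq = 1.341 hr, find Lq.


Lq = λWq = 18.84·1.341 = 25.2644

Final: 25.2644


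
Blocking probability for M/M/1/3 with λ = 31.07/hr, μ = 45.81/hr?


ρ = λ/μ = 31.07/45.81 = 0.6782
P_K = (1−ρ)ρ^K/(1−ρ^(K+1)) = (0.3218·0.311992)/(1 − 0.211604)
= 0.100388/0.788396 = 0.127331

Final: 0.127331


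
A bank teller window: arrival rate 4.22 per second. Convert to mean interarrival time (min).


Mean interarrival time = 1/λ = 1/4.22 second = 0.23697 second
In minutes: 0.23697 × 0.0166667 = 0.003949 min

Final: 0.003949 min


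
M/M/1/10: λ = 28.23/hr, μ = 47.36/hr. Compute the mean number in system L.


ρ = 28.23/47.36 = 0.5961
L = ρ[1 − (K+1)ρ^K + Kρ^(K+1)] / [(1−ρ)(1−ρ^(K+1))]
Numerator: 0.5961·(1 − 11·0.005662 + 10·0.003375) = 0.579064
Denominator: (0.4039)·(0.996625) = 0.402564
L = 0.579064/0.402564 = 1.4384

Final: 1.4384


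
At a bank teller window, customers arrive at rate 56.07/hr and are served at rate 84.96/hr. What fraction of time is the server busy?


ρ = λ/μ = 56.07/84.96 = 0.6600

Final: 0.6600


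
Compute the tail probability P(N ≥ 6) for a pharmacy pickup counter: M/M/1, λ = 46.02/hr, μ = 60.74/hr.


ρ = 46.02/60.74 = 0.7577
P(N ≥ n) = ρ^n = 0.7577^6 = 0.189161

Final: 0.189161


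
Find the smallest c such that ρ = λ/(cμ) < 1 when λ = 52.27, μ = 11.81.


Stability requires cμ > λ ⇔ c > λ/μ.
λ/μ = 52.27/11.81 = 4.4259
Minimum integer c = ⌊4.4259⌋ + 1 = 5
Check: 5·11.81 = 59.05 > 52.27, while 4·11.81 = 47.24 ≤ 52.27

Final: 5 servers


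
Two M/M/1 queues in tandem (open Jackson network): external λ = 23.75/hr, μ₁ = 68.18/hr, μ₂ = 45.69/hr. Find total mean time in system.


Each node sees arrival rate λ = 23.75/hr (tandem ⇒ throughput preserved).
W₁ = 1/(μ₁−λ) = 1/(68.18−23.75) = 0.02251 hr
W₂ = 1/(μ₂−λ) = 1/(45.69−23.75) = 0.04558 hr
W_total = W₁ + W₂ = 0.02251 + 0.04558 = 0.06809 hr

Final: 0.06809 hr


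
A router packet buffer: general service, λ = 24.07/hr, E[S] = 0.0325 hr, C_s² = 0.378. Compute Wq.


ρ = λ·E[S] = 24.07·0.0325 = 0.7823
E[S²] = E[S]²(1+C_s²) = 0.0325²·(1+0.378) = 0.001456
Wq = λ·E[S²]/(2(1−ρ)) = 24.07·0.001456/(2·0.2177) = 0.08046 hr

Final: 0.08046 hr


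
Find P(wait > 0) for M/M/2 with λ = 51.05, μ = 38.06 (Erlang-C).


a = λ/μ = 1.3413; ρ = a/2 = 0.6707
P₀ = 0.197138 (from M/M/c formula)
C(c,a) = [a^c/(c!(1−ρ))]·P₀ = [1.79909/(2·0.3293)]·0.197138
= 2.73129·0.197138 = 0.538441

Final: 0.538441


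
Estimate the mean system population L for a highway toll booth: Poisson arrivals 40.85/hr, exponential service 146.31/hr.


ρ = λ/μ = 40.85/146.31 = 0.2792
L = ρ/(1−ρ) = 0.2792/(1 − 0.2792) = 0.2792/0.7208 = 0.3874

Final: 0.3874


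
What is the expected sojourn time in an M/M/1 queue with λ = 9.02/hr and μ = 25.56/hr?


W = 1/(μ−λ) = 1/(25.56 − 9.02) = 1/16.54 = 0.06046 hr

Final: 0.06046 hr


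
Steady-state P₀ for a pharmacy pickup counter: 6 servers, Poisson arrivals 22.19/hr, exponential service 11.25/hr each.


a = λ/μ = 22.19/11.25 = 1.9724; ρ = a/c = 0.3287
Σ_{k=0}^{5} a^k/k! (terms k=0..5) = 1.00000 + 1.97244 + 1.94527 + 1.27898 + 0.63068 + 0.24880 = 7.07616
Tail: a^6/(6!(1−ρ)) = 58.88825/(720·0.6713) = 0.12184
P₀ = 1/(7.07616 + 0.12184) = 1/7.19801 = 0.138927

Final: 0.138927


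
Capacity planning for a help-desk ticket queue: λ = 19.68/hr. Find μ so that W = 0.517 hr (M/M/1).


W = 1/(μ−λ) ⇒ μ − λ = 1/W = 1/0.517 = 1.9342
μ = λ + 1/W = 19.68 + 1.9342 = 21.6142 per hr

Final: 21.6142 /hr


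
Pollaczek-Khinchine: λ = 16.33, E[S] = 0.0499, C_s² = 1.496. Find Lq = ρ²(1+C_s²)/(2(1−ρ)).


ρ = λ·E[S] = 16.33·0.0499 = 0.8149
Lq = ρ²(1+C_s²)/(2(1−ρ)) = 0.6640·(1+1.496)/(2·0.1851)
= 0.6640·2.4960/0.3703 = 4.47615

Final: 4.47615


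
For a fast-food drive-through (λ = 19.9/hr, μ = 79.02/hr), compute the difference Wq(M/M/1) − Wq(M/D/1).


ρ = 19.9/79.02 = 0.2518
Wq(M/M/1) = ρ/(μ−λ) = 0.2518/59.12 = 0.004260 hr
Wq(M/D/1) = ρ/(2(μ−λ)) = 0.002130 hr
Savings = 0.004260 − 0.002130 = 0.002130 hr

Final: 0.002130 hr


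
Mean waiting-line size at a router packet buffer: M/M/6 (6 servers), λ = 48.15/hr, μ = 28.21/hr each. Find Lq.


a = λ/μ = 1.7068; ρ = a/6 = 0.2845
P₀ = 0.181336
Lq = P₀·a^c·ρ / (c!·(1−ρ)²) = 0.181336·24.72631·0.2845/(720·0.51198)
= 0.003460

Final: 0.003460


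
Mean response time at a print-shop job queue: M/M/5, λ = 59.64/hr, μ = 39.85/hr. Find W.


a = 1.4966; ρ = 0.2993; P₀ = 0.223535
Lq = P₀·a^c·ρ/(c!(1−ρ)²) = 0.008527
Wq = Lq/λ = 0.008527/59.64 = 0.0001430 hr
W = Wq + 1/μ = 0.0001430 + 0.02509 = 0.02524 hr

Final: 0.02524 hr


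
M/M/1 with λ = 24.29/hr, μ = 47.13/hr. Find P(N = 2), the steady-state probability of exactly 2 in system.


ρ = 24.29/47.13 = 0.5154
P_n = (1−ρ)·ρ^n = (1 − 0.5154)·0.5154^2 = 0.4846·0.265620 = 0.128724

Final: 0.128724


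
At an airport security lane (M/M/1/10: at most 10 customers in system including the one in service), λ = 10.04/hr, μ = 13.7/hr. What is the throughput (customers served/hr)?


ρ = 0.7328; P_K = (1−ρ)ρ^10/(1−ρ^11) = 0.012341
λ_eff = λ(1 − P_K) = 10.04·(1 − 0.012341) = 10.04·0.987659 = 9.9161 /hr

Final: 9.9161 /hr


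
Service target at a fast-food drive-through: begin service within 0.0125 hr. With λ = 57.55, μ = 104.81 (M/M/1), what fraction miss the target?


ρ = 57.55/104.81 = 0.5491
P(Wq > t) = ρ·e^{−(μ−λ)t} = 0.5491·e^{−0.5908}
= 0.5491·0.553912 = 0.304147

Final: 0.304147


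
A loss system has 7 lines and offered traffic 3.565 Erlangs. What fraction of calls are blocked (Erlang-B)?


B(c,a) = (a^c/c!) / Σ_{k=0}^{c} a^k/k!
a^7/7! = 1.452065
Σ terms (k=0..7): 1.00000 + 3.56500 + 6.35461 + 7.55140 + 6.73018 + 4.79862 + 2.85118 + 1.45207 = 34.303060
B = 1.452065/34.303060 = 0.042330

Final: 0.042330


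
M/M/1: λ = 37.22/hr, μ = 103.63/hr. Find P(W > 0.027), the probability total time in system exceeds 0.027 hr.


W ~ Exponential(μ−λ) for M/M/1.
μ − λ = 103.63 − 37.22 = 66.4100
P(W > t) = e^{−(μ−λ)t} = e^{−1.7931} = 0.166448

Final: 0.166448


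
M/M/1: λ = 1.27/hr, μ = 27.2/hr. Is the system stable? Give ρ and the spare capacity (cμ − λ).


Total capacity cμ = 1·27.2 = 27.20/hr
ρ = λ/(cμ) = 1.27/27.20 = 0.04669
Stable ⇔ ρ < 1: YES
Spare capacity = cμ − λ = 27.20 − 1.27 = 25.93/hr

Final: ρ = 0.04669; stable; margin = 25.93/hr


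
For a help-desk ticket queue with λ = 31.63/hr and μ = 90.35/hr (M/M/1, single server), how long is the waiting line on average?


ρ = 31.63/90.35 = 0.3501
Lq = ρ²/(1−ρ) = 0.1226/0.6499 = 0.1886

Final: 0.1886


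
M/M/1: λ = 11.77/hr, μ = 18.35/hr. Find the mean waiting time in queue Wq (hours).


ρ = 11.77/18.35 = 0.6414
Wq = ρ/(μ−λ) = 0.6414/(18.35 − 11.77) = 0.6414/6.58 = 0.09748 hr

Final: 0.09748 hr


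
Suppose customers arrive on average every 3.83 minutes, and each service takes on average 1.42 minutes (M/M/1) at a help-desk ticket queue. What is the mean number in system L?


λ = 60/3.83 = 15.6658 /hr
μ = 60/1.42 = 42.2535 /hr
ρ = λ/μ = 15.6658/42.2535 = 0.3708
L = ρ/(1−ρ) = 0.3708/0.6292 = 0.5892

Final: 0.5892


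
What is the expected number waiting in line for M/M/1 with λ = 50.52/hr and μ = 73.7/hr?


ρ = 50.52/73.7 = 0.6855
Lq = ρ²/(1−ρ) = 0.4699/0.3145 = 1.4940

Final: 1.4940


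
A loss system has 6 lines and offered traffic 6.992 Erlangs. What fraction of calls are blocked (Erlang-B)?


B(c,a) = (a^c/c!) / Σ_{k=0}^{c} a^k/k!
a^6/6! = 162.284119
Σ terms (k=0..6): 1.00000 + 6.99200 + 24.44403 + 56.97089 + 99.58512 + 139.25983 + 162.28412 = 490.535985
B = 162.284119/490.535985 = 0.330830

Final: 0.330830


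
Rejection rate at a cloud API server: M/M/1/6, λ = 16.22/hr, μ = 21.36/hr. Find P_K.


ρ = λ/μ = 16.22/21.36 = 0.7594
P_K = (1−ρ)ρ^K/(1−ρ^(K+1)) = (0.2406·0.191733)/(1 − 0.145595)
= 0.046138/0.854405 = 0.054000

Final: 0.054000


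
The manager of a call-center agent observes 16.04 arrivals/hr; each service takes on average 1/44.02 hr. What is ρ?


ρ = λ/μ = 16.04/44.02 = 0.3644

Final: 0.3644


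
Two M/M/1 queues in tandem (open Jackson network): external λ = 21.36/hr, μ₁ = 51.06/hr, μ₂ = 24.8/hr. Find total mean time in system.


Each node sees arrival rate λ = 21.36/hr (tandem ⇒ throughput preserved).
W₁ = 1/(μ₁−λ) = 1/(51.06−21.36) = 0.03367 hr
W₂ = 1/(μ₂−λ) = 1/(24.8−21.36) = 0.29070 hr
W_total = W₁ + W₂ = 0.03367 + 0.29070 = 0.32437 hr

Final: 0.32437 hr


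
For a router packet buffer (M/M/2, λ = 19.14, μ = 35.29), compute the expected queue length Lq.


a = λ/μ = 0.5424; ρ = a/2 = 0.2712
P₀ = 0.573339
Lq = P₀·a^c·ρ / (c!·(1−ρ)²) = 0.573339·0.29416·0.2712/(2·0.53118)
= 0.04305

Final: 0.04305


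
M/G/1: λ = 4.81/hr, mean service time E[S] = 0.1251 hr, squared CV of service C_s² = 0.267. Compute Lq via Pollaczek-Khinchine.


ρ = λ·E[S] = 4.81·0.1251 = 0.6017
Lq = ρ²(1+C_s²)/(2(1−ρ)) = 0.3621·(1+0.267)/(2·0.3983)
= 0.3621·1.2670/0.7965 = 0.57594

Final: 0.57594


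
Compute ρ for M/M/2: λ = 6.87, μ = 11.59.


ρ = λ/(cμ) = 6.87/(2·11.59) = 6.87/23.18 = 0.2964

Final: 0.2964


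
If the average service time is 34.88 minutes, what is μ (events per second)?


μ = 1/(service time) in consistent units.
1 second = 0.0166667 min, so μ = 0.0166667/34.88 = 0.0004778 per second

Final: 0.0004778 /sec


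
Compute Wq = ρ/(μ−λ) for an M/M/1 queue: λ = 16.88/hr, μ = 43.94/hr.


ρ = 16.88/43.94 = 0.3842
Wq = ρ/(μ−λ) = 0.3842/(43.94 − 16.88) = 0.3842/27.06 = 0.01420 hr

Final: 0.01420 hr


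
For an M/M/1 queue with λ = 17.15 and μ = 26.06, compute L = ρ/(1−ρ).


ρ = λ/μ = 17.15/26.06 = 0.6581
L = ρ/(1−ρ) = 0.6581/(1 − 0.6581) = 0.6581/0.3419 = 1.9248

Final: 1.9248


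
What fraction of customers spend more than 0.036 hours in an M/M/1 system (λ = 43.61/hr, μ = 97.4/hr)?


W ~ Exponential(μ−λ) for M/M/1.
μ − λ = 97.4 − 43.61 = 53.7900
P(W > t) = e^{−(μ−λ)t} = e^{−1.9364} = 0.144216

Final: 0.144216


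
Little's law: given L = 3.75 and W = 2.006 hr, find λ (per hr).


λ = L/W = 3.75/2.006 = 1.8694 /hr

Final: 1.8694 /hr


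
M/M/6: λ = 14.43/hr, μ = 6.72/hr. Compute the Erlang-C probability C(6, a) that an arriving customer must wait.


a = λ/μ = 2.1473; ρ = a/6 = 0.3579
P₀ = 0.116531 (from M/M/c formula)
C(c,a) = [a^c/(c!(1−ρ))]·P₀ = [98.03527/(720·0.6421)]·0.116531
= 0.21205·0.116531 = 0.024710

Final: 0.024710


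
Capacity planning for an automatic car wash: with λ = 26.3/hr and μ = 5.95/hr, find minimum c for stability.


Stability requires cμ > λ ⇔ c > λ/μ.
λ/μ = 26.3/5.95 = 4.4202
Minimum integer c = ⌊4.4202⌋ + 1 = 5
Check: 5·5.95 = 29.75 > 26.3, while 4·5.95 = 23.80 ≤ 26.3

Final: 5 servers


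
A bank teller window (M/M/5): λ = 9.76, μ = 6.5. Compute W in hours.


a = 1.5015; ρ = 0.3003; P₀ = 0.222430
Lq = P₀·a^c·ρ/(c!(1−ρ)²) = 0.008679
Wq = Lq/λ = 0.008679/9.76 = 0.0008892 hr
W = Wq + 1/μ = 0.0008892 + 0.15385 = 0.15474 hr

Final: 0.15474 hr


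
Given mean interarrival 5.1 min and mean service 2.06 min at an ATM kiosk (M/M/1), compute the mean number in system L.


λ = 60/5.1 = 11.7647 /hr
μ = 60/2.06 = 29.1262 /hr
ρ = λ/μ = 11.7647/29.1262 = 0.4039
L = ρ/(1−ρ) = 0.4039/0.5961 = 0.6776

Final: 0.6776


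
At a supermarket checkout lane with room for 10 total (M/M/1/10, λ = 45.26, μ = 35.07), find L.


ρ = 45.26/35.07 = 1.2906
L = ρ[1 − (K+1)ρ^K + Kρ^(K+1)] / [(1−ρ)(1−ρ^(K+1))]
Numerator: 1.2906·(1 − 11·12.817043 + 10·16.541185) = 32.811731
Denominator: (-0.2906)·(-15.541185) = 4.515674
L = 32.811731/4.515674 = 7.2662

Final: 7.2662


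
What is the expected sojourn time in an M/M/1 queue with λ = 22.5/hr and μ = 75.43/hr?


W = 1/(μ−λ) = 1/(75.43 − 22.5) = 1/52.93 = 0.01889 hr

Final: 0.01889 hr


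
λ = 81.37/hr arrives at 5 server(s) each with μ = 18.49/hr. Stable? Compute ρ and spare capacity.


Total capacity cμ = 5·18.49 = 92.45/hr
ρ = λ/(cμ) = 81.37/92.45 = 0.8802
Stable ⇔ ρ < 1: YES
Spare capacity = cμ − λ = 92.45 − 81.37 = 11.08/hr

Final: ρ = 0.8802; stable; margin = 11.08/hr


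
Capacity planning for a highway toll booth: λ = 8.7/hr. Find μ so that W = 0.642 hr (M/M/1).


W = 1/(μ−λ) ⇒ μ − λ = 1/W = 1/0.642 = 1.5576
μ = λ + 1/W = 8.7 + 1.5576 = 10.2576 per hr

Final: 10.2576 /hr


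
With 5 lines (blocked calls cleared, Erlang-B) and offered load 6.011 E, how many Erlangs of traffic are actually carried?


B(5,6.011) = 0.361168 (Erlang-B)
Carried load = a(1 − B) = 6.011·(1 − 0.361168) = 6.011·0.638832 = 3.8400 E

Final: 3.8400 Erlangs


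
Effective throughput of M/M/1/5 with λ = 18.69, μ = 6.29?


ρ = 2.9714; P_K = (1−ρ)ρ^5/(1−ρ^6) = 0.664422
λ_eff = λ(1 − P_K) = 18.69·(1 − 0.664422) = 18.69·0.335578 = 6.2720 /hr

Final: 6.2720 /hr


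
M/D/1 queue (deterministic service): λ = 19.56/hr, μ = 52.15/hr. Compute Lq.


ρ = 19.56/52.15 = 0.3751
M/D/1: Lq = ρ²/(2(1−ρ)) = 0.1407/(2·0.6249) = 0.11256

Final: 0.11256


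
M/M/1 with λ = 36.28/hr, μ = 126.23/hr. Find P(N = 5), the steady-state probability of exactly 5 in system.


ρ = 36.28/126.23 = 0.2874
P_n = (1−ρ)·ρ^n = (1 − 0.2874)·0.2874^5 = 0.7126·0.001961 = 0.001398

Final: 0.001398


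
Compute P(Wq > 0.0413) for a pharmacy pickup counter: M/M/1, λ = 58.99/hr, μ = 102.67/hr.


ρ = 58.99/102.67 = 0.5746
P(Wq > t) = ρ·e^{−(μ−λ)t} = 0.5746·e^{−1.8040}
= 0.5746·0.164642 = 0.094596

Final: 0.094596


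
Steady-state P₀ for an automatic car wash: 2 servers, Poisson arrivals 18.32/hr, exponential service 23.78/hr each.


a = λ/μ = 18.32/23.78 = 0.7704; ρ = a/c = 0.3852
Σ_{k=0}^{1} a^k/k! (terms k=0..1) = 1.00000 + 0.77040 = 1.77040
Tail: a^2/(2!(1−ρ)) = 0.59351/(2·0.6148) = 0.48268
P₀ = 1/(1.77040 + 0.48268) = 1/2.25308 = 0.443837

Final: 0.443837


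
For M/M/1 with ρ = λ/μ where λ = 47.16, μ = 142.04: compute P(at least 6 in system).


ρ = 47.16/142.04 = 0.3320
P(N ≥ n) = ρ^n = 0.3320^6 = 0.001340

Final: 0.001340


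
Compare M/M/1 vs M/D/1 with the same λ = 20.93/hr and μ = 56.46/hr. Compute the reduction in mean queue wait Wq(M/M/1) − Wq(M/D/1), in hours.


ρ = 20.93/56.46 = 0.3707
Wq(M/M/1) = ρ/(μ−λ) = 0.3707/35.53 = 0.01043 hr
Wq(M/D/1) = ρ/(2(μ−λ)) = 0.005217 hr
Savings = 0.01043 − 0.005217 = 0.005217 hr

Final: 0.005217 hr


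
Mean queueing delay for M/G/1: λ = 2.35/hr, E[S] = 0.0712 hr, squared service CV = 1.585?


ρ = λ·E[S] = 2.35·0.0712 = 0.1673
E[S²] = E[S]²(1+C_s²) = 0.0712²·(1+1.585) = 0.013105
Wq = λ·E[S²]/(2(1−ρ)) = 2.35·0.013105/(2·0.8327) = 0.01849 hr

Final: 0.01849 hr


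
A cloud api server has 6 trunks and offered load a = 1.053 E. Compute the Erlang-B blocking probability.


B(c,a) = (a^c/c!) / Σ_{k=0}^{c} a^k/k!
a^6/6! = 0.001893
Σ terms (k=0..6): 1.00000 + 1.05300 + 0.55440 + 0.19460 + 0.05123 + 0.01079 + 0.001893 = 2.865910
B = 0.001893/2.865910 = 0.0006607

Final: 0.0006607


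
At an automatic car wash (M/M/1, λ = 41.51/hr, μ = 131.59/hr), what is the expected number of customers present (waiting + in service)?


ρ = λ/μ = 41.51/131.59 = 0.3154
L = ρ/(1−ρ) = 0.3154/(1 − 0.3154) = 0.3154/0.6846 = 0.4608

Final: 0.4608


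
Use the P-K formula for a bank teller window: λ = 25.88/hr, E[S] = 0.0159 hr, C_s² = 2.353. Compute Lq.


ρ = λ·E[S] = 25.88·0.0159 = 0.4115
Lq = ρ²(1+C_s²)/(2(1−ρ)) = 0.1693·(1+2.353)/(2·0.5885)
= 0.1693·3.3530/1.1770 = 0.48236

Final: 0.48236


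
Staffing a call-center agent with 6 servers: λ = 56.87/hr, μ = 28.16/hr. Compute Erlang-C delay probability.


a = λ/μ = 2.0195; ρ = a/6 = 0.3366
P₀ = 0.132509 (from M/M/c formula)
C(c,a) = [a^c/(c!(1−ρ))]·P₀ = [67.84275/(720·0.6634)]·0.132509
= 0.14203·0.132509 = 0.018821

Final: 0.018821


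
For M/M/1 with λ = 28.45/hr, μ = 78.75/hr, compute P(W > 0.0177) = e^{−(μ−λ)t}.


W ~ Exponential(μ−λ) for M/M/1.
μ − λ = 78.75 − 28.45 = 50.3000
P(W > t) = e^{−(μ−λ)t} = e^{−0.8903} = 0.410528

Final: 0.410528


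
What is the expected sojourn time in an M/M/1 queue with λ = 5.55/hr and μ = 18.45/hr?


W = 1/(μ−λ) = 1/(18.45 − 5.55) = 1/12.90 = 0.07752 hr

Final: 0.07752 hr


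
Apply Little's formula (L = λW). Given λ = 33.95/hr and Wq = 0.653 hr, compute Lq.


Lq = λWq = 33.95·0.653 = 22.1694

Final: 22.1694


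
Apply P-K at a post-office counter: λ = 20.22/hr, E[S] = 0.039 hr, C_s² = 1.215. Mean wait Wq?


ρ = λ·E[S] = 20.22·0.039 = 0.7886
E[S²] = E[S]²(1+C_s²) = 0.039²·(1+1.215) = 0.003369
Wq = λ·E[S²]/(2(1−ρ)) = 20.22·0.003369/(2·0.2114) = 0.16110 hr

Final: 0.16110 hr


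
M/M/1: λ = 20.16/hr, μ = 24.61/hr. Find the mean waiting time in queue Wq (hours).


ρ = 20.16/24.61 = 0.8192
Wq = ρ/(μ−λ) = 0.8192/(24.61 − 20.16) = 0.8192/4.45 = 0.1841 hr

Final: 0.1841 hr


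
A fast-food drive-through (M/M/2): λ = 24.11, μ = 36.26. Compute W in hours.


a = 0.6649; ρ = 0.3325; P₀ = 0.500983
Lq = P₀·a^c·ρ/(c!(1−ρ)²) = 0.08263
Wq = Lq/λ = 0.08263/24.11 = 0.003427 hr
W = Wq + 1/μ = 0.003427 + 0.02758 = 0.03101 hr

Final: 0.03101 hr


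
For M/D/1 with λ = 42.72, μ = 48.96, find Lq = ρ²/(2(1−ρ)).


ρ = 42.72/48.96 = 0.8725
M/D/1: Lq = ρ²/(2(1−ρ)) = 0.7613/(2·0.1275) = 2.98680

Final: 2.98680


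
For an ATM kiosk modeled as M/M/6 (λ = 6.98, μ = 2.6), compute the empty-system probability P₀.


a = λ/μ = 6.98/2.6 = 2.6846; ρ = a/c = 0.4474
Σ_{k=0}^{5} a^k/k! (terms k=0..5) = 1.00000 + 2.68462 + 3.60358 + 3.22474 + 2.16430 + 1.16206 = 13.83930
Tail: a^6/(6!(1−ρ)) = 374.36259/(720·0.5526) = 0.94097
P₀ = 1/(13.83930 + 0.94097) = 1/14.78027 = 0.067658

Final: 0.067658


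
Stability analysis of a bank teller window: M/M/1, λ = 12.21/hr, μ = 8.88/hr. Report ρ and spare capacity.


Total capacity cμ = 1·8.88 = 8.88/hr
ρ = λ/(cμ) = 12.21/8.88 = 1.3750
Stable ⇔ ρ < 1: NO
Spare capacity = cμ − λ = 8.88 − 12.21 = -3.33/hr

Final: ρ = 1.3750; unstable; margin = -3.33/hr


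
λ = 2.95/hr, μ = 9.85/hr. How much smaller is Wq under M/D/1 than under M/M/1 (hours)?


ρ = 2.95/9.85 = 0.2995
Wq(M/M/1) = ρ/(μ−λ) = 0.2995/6.90 = 0.04340 hr
Wq(M/D/1) = ρ/(2(μ−λ)) = 0.02170 hr
Savings = 0.04340 − 0.02170 = 0.02170 hr

Final: 0.02170 hr


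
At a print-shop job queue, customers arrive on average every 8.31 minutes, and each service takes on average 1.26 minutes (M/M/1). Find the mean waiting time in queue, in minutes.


λ = 60/8.31 = 7.2202 /hr
μ = 60/1.26 = 47.6190 /hr
ρ = λ/μ = 7.2202/47.6190 = 0.1516
Wq = ρ/(μ−λ) = 0.1516/(47.6190−7.2202) = 0.003753 hr
In minutes: 0.003753·60 = 0.2252 min

Final: 0.2252 min


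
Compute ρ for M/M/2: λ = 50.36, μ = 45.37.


ρ = λ/(cμ) = 50.36/(2·45.37) = 50.36/90.74 = 0.5550

Final: 0.5550


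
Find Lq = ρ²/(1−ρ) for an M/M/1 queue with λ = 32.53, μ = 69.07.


ρ = 32.53/69.07 = 0.4710
Lq = ρ²/(1−ρ) = 0.2218/0.5290 = 0.4193

Final: 0.4193


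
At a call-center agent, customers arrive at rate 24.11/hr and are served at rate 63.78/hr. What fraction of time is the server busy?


ρ = λ/μ = 24.11/63.78 = 0.3780

Final: 0.3780


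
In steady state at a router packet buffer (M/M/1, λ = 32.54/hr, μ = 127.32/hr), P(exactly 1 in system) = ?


ρ = 32.54/127.32 = 0.2556
P_n = (1−ρ)·ρ^n = (1 − 0.2556)·0.2556^1 = 0.7444·0.255577 = 0.190257

Final: 0.190257


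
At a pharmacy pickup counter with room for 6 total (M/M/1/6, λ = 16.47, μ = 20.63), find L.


ρ = 16.47/20.63 = 0.7984
L = ρ[1 − (K+1)ρ^K + Kρ^(K+1)] / [(1−ρ)(1−ρ^(K+1))]
Numerator: 0.7984·(1 − 7·0.258920 + 6·0.206710) = 0.341547
Denominator: (0.2016)·(0.793290) = 0.159965
L = 0.341547/0.159965 = 2.1351

Final: 2.1351


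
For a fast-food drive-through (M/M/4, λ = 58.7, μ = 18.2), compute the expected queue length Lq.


a = λ/μ = 3.2253; ρ = a/4 = 0.8063
P₀ = 0.026111
Lq = P₀·a^c·ρ / (c!·(1−ρ)²) = 0.026111·108.20986·0.8063/(24·0.03751)
= 2.53056

Final: 2.53056


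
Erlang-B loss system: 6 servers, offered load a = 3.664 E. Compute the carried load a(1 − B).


B(6,3.664) = 0.093483 (Erlang-B)
Carried load = a(1 − B) = 3.664·(1 − 0.093483) = 3.664·0.906517 = 3.3215 E

Final: 3.3215 Erlangs


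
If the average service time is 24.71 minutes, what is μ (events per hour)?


μ = 1/(service time) in consistent units.
1 hour = 60 min, so μ = 60/24.71 = 2.4282 per hour

Final: 2.4282 /hr


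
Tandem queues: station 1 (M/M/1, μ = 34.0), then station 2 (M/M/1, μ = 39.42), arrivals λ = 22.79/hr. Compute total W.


Each node sees arrival rate λ = 22.79/hr (tandem ⇒ throughput preserved).
W₁ = 1/(μ₁−λ) = 1/(34.0−22.79) = 0.08921 hr
W₂ = 1/(μ₂−λ) = 1/(39.42−22.79) = 0.06013 hr
W_total = W₁ + W₂ = 0.08921 + 0.06013 = 0.14934 hr

Final: 0.14934 hr


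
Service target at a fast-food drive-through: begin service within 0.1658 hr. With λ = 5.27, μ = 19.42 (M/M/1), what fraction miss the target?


ρ = 5.27/19.42 = 0.2714
P(Wq > t) = ρ·e^{−(μ−λ)t} = 0.2714·e^{−2.3461}
= 0.2714·0.095745 = 0.025982

Final: 0.025982


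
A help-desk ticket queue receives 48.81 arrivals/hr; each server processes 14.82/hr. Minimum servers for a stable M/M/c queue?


Stability requires cμ > λ ⇔ c > λ/μ.
λ/μ = 48.81/14.82 = 3.2935
Minimum integer c = ⌊3.2935⌋ + 1 = 4
Check: 4·14.82 = 59.28 > 48.81, while 3·14.82 = 44.46 ≤ 48.81

Final: 4 servers


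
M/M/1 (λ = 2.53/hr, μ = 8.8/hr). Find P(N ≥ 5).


ρ = 2.53/8.8 = 0.2875
P(N ≥ n) = ρ^n = 0.2875^5 = 0.001964

Final: 0.001964


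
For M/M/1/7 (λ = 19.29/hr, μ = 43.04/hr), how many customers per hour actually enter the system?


ρ = 0.4482; P_K = (1−ρ)ρ^7/(1−ρ^8) = 0.002008
λ_eff = λ(1 − P_K) = 19.29·(1 − 0.002008) = 19.29·0.997992 = 19.2513 /hr

Final: 19.2513 /hr


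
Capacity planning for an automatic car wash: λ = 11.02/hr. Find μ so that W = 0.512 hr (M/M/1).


W = 1/(μ−λ) ⇒ μ − λ = 1/W = 1/0.512 = 1.9531
μ = λ + 1/W = 11.02 + 1.9531 = 12.9731 per hr

Final: 12.9731 /hr


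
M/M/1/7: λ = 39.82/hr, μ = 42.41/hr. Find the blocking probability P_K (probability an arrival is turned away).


ρ = λ/μ = 39.82/42.41 = 0.9389
P_K = (1−ρ)ρ^K/(1−ρ^(K+1)) = (0.06107·0.643326)/(1 − 0.604037)
= 0.039288/0.395963 = 0.099222

Final: 0.099222


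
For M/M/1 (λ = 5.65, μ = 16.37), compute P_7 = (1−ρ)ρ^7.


ρ = 5.65/16.37 = 0.3451
P_n = (1−ρ)·ρ^n = (1 − 0.3451)·0.3451^7 = 0.6549·0.0005834 = 0.0003821

Final: 0.0003821


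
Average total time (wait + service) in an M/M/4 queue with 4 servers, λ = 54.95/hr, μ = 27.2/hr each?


a = 2.0202; ρ = 0.5051; P₀ = 0.127595
Lq = P₀·a^c·ρ/(c!(1−ρ)²) = 0.18258
Wq = Lq/λ = 0.18258/54.95 = 0.003323 hr
W = Wq + 1/μ = 0.003323 + 0.03676 = 0.04009 hr

Final: 0.04009 hr


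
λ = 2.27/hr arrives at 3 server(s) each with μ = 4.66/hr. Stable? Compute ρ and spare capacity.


Total capacity cμ = 3·4.66 = 13.98/hr
ρ = λ/(cμ) = 2.27/13.98 = 0.1624
Stable ⇔ ρ < 1: YES
Spare capacity = cμ − λ = 13.98 − 2.27 = 11.71/hr

Final: ρ = 0.1624; stable; margin = 11.71/hr


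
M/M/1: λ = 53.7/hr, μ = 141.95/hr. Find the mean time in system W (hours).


W = 1/(μ−λ) = 1/(141.95 − 53.7) = 1/88.25 = 0.01133 hr

Final: 0.01133 hr


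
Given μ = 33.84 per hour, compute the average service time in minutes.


Mean service time = 1/μ = 1/33.84 hour = 0.02955 hour
In minutes: 0.02955 × 60 = 1.7730 min

Final: 1.7730 min


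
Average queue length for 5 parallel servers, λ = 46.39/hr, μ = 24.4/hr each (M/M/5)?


a = λ/μ = 1.9012; ρ = a/5 = 0.3802
P₀ = 0.148536
Lq = P₀·a^c·ρ / (c!·(1−ρ)²) = 0.148536·24.84121·0.3802/(120·0.38410)
= 0.03044

Final: 0.03044


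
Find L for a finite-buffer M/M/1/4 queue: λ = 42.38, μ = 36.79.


ρ = 42.38/36.79 = 1.1519
L = ρ[1 − (K+1)ρ^K + Kρ^(K+1)] / [(1−ρ)(1−ρ^(K+1))]
Numerator: 1.1519·(1 − 5·1.760859 + 4·2.028410) = 0.356348
Denominator: (-0.1519)·(-1.028410) = 0.156260
L = 0.356348/0.156260 = 2.2805

Final: 2.2805


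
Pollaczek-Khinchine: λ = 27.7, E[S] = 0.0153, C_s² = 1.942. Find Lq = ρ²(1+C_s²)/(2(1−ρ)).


ρ = λ·E[S] = 27.7·0.0153 = 0.4238
Lq = ρ²(1+C_s²)/(2(1−ρ)) = 0.1796·(1+1.942)/(2·0.5762)
= 0.1796·2.9420/1.1524 = 0.45855

Final: 0.45855


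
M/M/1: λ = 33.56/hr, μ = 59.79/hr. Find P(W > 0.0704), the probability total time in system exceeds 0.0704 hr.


W ~ Exponential(μ−λ) for M/M/1.
μ − λ = 59.79 − 33.56 = 26.2300
P(W > t) = e^{−(μ−λ)t} = e^{−1.8466} = 0.157774

Final: 0.157774


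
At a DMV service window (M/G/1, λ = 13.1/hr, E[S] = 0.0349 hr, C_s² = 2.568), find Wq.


ρ = λ·E[S] = 13.1·0.0349 = 0.4572
E[S²] = E[S]²(1+C_s²) = 0.0349²·(1+2.568) = 0.004346
Wq = λ·E[S²]/(2(1−ρ)) = 13.1·0.004346/(2·0.5428) = 0.05244 hr

Final: 0.05244 hr


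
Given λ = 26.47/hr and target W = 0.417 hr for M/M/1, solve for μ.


W = 1/(μ−λ) ⇒ μ − λ = 1/W = 1/0.417 = 2.3981
μ = λ + 1/W = 26.47 + 2.3981 = 28.8681 per hr

Final: 28.8681 /hr


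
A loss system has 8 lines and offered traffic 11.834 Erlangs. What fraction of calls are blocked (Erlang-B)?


B(c,a) = (a^c/c!) / Σ_{k=0}^{c} a^k/k!
a^8/8! = 9539.640223
Σ terms (k=0..8): 1.00000 + 11.83400 + 70.02178 + 276.21257 + 817.17490 + 1934.08955 + 3814.66929 + 6448.97091 + 9539.64022 = 22913.613229
B = 9539.640223/22913.613229 = 0.416331

Final: 0.416331


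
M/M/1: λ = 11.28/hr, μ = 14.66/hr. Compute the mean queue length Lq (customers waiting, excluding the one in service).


ρ = 11.28/14.66 = 0.7694
Lq = ρ²/(1−ρ) = 0.5920/0.2306 = 2.5678

Final: 2.5678


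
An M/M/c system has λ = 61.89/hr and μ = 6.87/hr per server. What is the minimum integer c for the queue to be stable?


Stability requires cμ > λ ⇔ c > λ/μ.
λ/μ = 61.89/6.87 = 9.0087
Minimum integer c = ⌊9.0087⌋ + 1 = 10
Check: 10·6.87 = 68.70 > 61.89, while 9·6.87 = 61.83 ≤ 61.89

Final: 10 servers


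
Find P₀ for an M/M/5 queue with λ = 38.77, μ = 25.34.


a = λ/μ = 38.77/25.34 = 1.5300; ρ = a/c = 0.3060
Σ_{k=0}^{4} a^k/k! (terms k=0..4) = 1.00000 + 1.52999 + 1.17044 + 0.59692 + 0.22832 = 4.52567
Tail: a^5/(5!(1−ρ)) = 8.38390/(120·0.6940) = 0.10067
P₀ = 1/(4.52567 + 0.10067) = 1/4.62634 = 0.216153

Final: 0.216153


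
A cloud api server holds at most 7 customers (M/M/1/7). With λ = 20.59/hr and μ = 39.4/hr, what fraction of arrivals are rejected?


ρ = λ/μ = 20.59/39.4 = 0.5226
P_K = (1−ρ)ρ^K/(1−ρ^(K+1)) = (0.4774·0.010644)/(1 − 0.005563)
= 0.005082/0.994437 = 0.005110

Final: 0.005110


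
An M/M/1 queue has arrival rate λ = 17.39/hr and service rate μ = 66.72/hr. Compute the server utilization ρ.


ρ = λ/μ = 17.39/66.72 = 0.2606

Final: 0.2606


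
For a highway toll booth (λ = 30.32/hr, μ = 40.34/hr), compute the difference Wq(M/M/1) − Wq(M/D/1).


ρ = 30.32/40.34 = 0.7516
Wq(M/M/1) = ρ/(μ−λ) = 0.7516/10.02 = 0.07501 hr
Wq(M/D/1) = ρ/(2(μ−λ)) = 0.03751 hr
Savings = 0.07501 − 0.03751 = 0.03751 hr

Final: 0.03751 hr


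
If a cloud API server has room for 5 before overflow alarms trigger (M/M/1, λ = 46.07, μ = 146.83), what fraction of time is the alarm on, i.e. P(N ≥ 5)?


ρ = 46.07/146.83 = 0.3138
P(N ≥ n) = ρ^n = 0.3138^5 = 0.003041

Final: 0.003041


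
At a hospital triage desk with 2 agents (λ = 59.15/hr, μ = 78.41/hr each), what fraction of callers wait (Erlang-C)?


a = λ/μ = 0.7544; ρ = a/2 = 0.3772
P₀ = 0.452239 (from M/M/c formula)
C(c,a) = [a^c/(c!(1−ρ))]·P₀ = [0.56907/(2·0.6228)]·0.452239
= 0.45685·0.452239 = 0.206607

Final: 0.206607


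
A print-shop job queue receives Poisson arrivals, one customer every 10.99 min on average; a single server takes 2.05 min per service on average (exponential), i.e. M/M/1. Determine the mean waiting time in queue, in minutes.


λ = 60/10.99 = 5.4595 /hr
μ = 60/2.05 = 29.2683 /hr
ρ = λ/μ = 5.4595/29.2683 = 0.1865
Wq = ρ/(μ−λ) = 0.1865/(29.2683−5.4595) = 0.007835 hr
In minutes: 0.007835·60 = 0.4701 min

Final: 0.4701 min


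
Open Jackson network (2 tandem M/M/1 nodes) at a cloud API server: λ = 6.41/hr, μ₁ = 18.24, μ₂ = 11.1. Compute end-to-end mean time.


Each node sees arrival rate λ = 6.41/hr (tandem ⇒ throughput preserved).
W₁ = 1/(μ₁−λ) = 1/(18.24−6.41) = 0.08453 hr
W₂ = 1/(μ₂−λ) = 1/(11.1−6.41) = 0.21322 hr
W_total = W₁ + W₂ = 0.08453 + 0.21322 = 0.29775 hr

Final: 0.29775 hr


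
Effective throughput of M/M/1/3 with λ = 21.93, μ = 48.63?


ρ = 0.4510; P_K = (1−ρ)ρ^3/(1−ρ^4) = 0.052523
λ_eff = λ(1 − P_K) = 21.93·(1 − 0.052523) = 21.93·0.947477 = 20.7782 /hr

Final: 20.7782 /hr


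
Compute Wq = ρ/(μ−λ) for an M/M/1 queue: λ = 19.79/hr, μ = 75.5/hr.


ρ = 19.79/75.5 = 0.2621
Wq = ρ/(μ−λ) = 0.2621/(75.5 − 19.79) = 0.2621/55.71 = 0.004705 hr

Final: 0.004705 hr


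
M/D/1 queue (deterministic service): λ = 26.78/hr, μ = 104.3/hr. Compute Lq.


ρ = 26.78/104.3 = 0.2568
M/D/1: Lq = ρ²/(2(1−ρ)) = 0.06593/(2·0.7432) = 0.04435

Final: 0.04435


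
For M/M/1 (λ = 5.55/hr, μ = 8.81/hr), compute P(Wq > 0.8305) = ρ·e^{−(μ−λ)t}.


ρ = 5.55/8.81 = 0.6300
P(Wq > t) = ρ·e^{−(μ−λ)t} = 0.6300·e^{−2.7074}
= 0.6300·0.066708 = 0.042024

Final: 0.042024


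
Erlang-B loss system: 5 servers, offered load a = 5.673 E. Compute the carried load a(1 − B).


B(5,5.673) = 0.336958 (Erlang-B)
Carried load = a(1 − B) = 5.673·(1 − 0.336958) = 5.673·0.663042 = 3.7614 E

Final: 3.7614 Erlangs


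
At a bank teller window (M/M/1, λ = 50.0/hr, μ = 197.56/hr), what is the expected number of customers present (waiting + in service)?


ρ = λ/μ = 50.0/197.56 = 0.2531
L = ρ/(1−ρ) = 0.2531/(1 − 0.2531) = 0.2531/0.7469 = 0.3388

Final: 0.3388


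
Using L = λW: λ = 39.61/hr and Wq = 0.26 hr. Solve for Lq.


Lq = λWq = 39.61·0.26 = 10.2986

Final: 10.2986


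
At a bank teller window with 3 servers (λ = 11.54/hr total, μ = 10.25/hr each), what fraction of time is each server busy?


ρ = λ/(cμ) = 11.54/(3·10.25) = 11.54/30.75 = 0.3753

Final: 0.3753


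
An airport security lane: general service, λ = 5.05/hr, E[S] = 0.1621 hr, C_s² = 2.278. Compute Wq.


ρ = λ·E[S] = 5.05·0.1621 = 0.8186
E[S²] = E[S]²(1+C_s²) = 0.1621²·(1+2.278) = 0.086134
Wq = λ·E[S²]/(2(1−ρ)) = 5.05·0.086134/(2·0.1814) = 1.19898 hr

Final: 1.19898 hr


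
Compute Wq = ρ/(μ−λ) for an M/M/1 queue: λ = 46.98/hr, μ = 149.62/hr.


ρ = 46.98/149.62 = 0.3140
Wq = ρ/(μ−λ) = 0.3140/(149.62 − 46.98) = 0.3140/102.64 = 0.003059 hr

Final: 0.003059 hr


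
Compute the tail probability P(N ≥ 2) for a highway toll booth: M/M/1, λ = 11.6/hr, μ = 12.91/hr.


ρ = 11.6/12.91 = 0.8985
P(N ≥ n) = ρ^n = 0.8985^2 = 0.807353

Final: 0.807353


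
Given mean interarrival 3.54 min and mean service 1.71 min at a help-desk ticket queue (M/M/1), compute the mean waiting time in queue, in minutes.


λ = 60/3.54 = 16.9492 /hr
μ = 60/1.71 = 35.0877 /hr
ρ = λ/μ = 16.9492/35.0877 = 0.4831
Wq = ρ/(μ−λ) = 0.4831/(35.0877−16.9492) = 0.02663 hr
In minutes: 0.02663·60 = 1.598 min

Final: 1.598 min


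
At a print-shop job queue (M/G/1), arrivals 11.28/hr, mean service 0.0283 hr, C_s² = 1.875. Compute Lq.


ρ = λ·E[S] = 11.28·0.0283 = 0.3192
Lq = ρ²(1+C_s²)/(2(1−ρ)) = 0.1019·(1+1.875)/(2·0.6808)
= 0.1019·2.8750/1.3616 = 0.21518

Final: 0.21518


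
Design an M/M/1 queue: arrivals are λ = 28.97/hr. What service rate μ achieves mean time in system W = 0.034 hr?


W = 1/(μ−λ) ⇒ μ − λ = 1/W = 1/0.034 = 29.4118
μ = λ + 1/W = 28.97 + 29.4118 = 58.3818 per hr

Final: 58.3818 /hr


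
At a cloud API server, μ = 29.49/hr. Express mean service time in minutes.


Mean service time = 1/μ = 1/29.49 hour = 0.03391 hour
In minutes: 0.03391 × 60 = 2.0346 min

Final: 2.0346 min


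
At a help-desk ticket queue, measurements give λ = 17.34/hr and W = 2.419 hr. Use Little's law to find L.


L = λW = 17.34·2.419 = 41.9455

Final: 41.9455


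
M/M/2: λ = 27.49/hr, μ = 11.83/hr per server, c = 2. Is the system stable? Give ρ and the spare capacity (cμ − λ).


Total capacity cμ = 2·11.83 = 23.66/hr
ρ = λ/(cμ) = 27.49/23.66 = 1.1619
Stable ⇔ ρ < 1: NO
Spare capacity = cμ − λ = 23.66 − 27.49 = -3.83/hr

Final: ρ = 1.1619; unstable; margin = -3.83/hr


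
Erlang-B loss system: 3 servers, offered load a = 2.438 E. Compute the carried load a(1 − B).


B(3,2.438) = 0.273672 (Erlang-B)
Carried load = a(1 − B) = 2.438·(1 − 0.273672) = 2.438·0.726328 = 1.7708 E

Final: 1.7708 Erlangs


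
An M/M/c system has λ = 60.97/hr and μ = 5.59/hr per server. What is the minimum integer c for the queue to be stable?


Stability requires cμ > λ ⇔ c > λ/μ.
λ/μ = 60.97/5.59 = 10.9070
Minimum integer c = ⌊10.9070⌋ + 1 = 11
Check: 11·5.59 = 61.49 > 60.97, while 10·5.59 = 55.90 ≤ 60.97

Final: 11 servers
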